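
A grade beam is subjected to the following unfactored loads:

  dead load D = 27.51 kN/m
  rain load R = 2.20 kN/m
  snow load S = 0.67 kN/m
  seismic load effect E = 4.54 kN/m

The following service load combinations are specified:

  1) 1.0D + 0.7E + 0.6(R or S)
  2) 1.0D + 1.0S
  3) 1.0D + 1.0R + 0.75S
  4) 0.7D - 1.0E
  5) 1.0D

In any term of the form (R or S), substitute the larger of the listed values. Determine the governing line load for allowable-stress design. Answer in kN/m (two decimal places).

(R or S) → R = 2.20 kN/m.
1) 1.0(27.51) + 0.7(4.54) + 0.6(2.20) = 27.51 + 3.18 + 1.32 = 32.01
2) 1.0(27.51) + 1.0(0.67) = 27.51 + 0.67 = 28.18
3) 1.0(27.51) + 1.0(2.20) + 0.75(0.67) = 27.51 + 2.20 + 0.50 = 30.21
4) 0.7(27.51) - 1.0(4.54) = 19.26 - 4.54 = 14.72
5) 1.0(27.51) = 27.51
The controlling combination is 1, giving 32.01 kN/m.

32.01 kN/m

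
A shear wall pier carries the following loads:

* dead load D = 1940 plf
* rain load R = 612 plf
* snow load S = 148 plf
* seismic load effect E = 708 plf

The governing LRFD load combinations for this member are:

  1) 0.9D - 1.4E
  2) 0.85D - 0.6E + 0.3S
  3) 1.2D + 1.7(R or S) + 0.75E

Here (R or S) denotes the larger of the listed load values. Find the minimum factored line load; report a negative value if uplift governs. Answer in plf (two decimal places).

754.80 plf

(R or S) → R = 612 plf.
1) 0.9(1940) - 1.4(708) = 754.80
2) 0.85(1940) - 0.6(708) + 0.3(148) = 1268.60
3) 1.2(1940) + 1.7(612) + 0.75(708) = 3899.40
Combination 1 gives the minimum: 754.80 plf.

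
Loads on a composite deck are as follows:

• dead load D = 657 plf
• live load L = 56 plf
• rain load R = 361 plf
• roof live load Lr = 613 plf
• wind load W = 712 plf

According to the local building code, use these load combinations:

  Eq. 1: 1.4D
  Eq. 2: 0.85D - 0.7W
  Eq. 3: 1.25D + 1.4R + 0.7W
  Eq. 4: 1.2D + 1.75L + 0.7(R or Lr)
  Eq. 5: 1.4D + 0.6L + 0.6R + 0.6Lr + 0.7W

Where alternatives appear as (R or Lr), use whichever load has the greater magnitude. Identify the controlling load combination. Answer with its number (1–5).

(R or Lr) → Lr = 613 plf.
Eq. 1: 1.4(657) = 919.8
Eq. 2: 0.85(657) - 0.7(712) = 558.5 - 498.4 = 60.1
Eq. 3: 1.25(657) + 1.4(361) + 0.7(712) = 821.3 + 505.4 + 498.4 = 1825.1
Eq. 4: 1.2(657) + 1.75(56) + 0.7(613) = 788.4 + 98.0 + 429.1 = 1315.5
Eq. 5: 1.4(657) + 0.6(56) + 0.6(361) + 0.6(613) + 0.7(712) = 919.8 + 33.6 + 216.6 + 367.8 + 498.4 = 2036.2
The largest value is 2036.2 plf from combination 5.

Combination 5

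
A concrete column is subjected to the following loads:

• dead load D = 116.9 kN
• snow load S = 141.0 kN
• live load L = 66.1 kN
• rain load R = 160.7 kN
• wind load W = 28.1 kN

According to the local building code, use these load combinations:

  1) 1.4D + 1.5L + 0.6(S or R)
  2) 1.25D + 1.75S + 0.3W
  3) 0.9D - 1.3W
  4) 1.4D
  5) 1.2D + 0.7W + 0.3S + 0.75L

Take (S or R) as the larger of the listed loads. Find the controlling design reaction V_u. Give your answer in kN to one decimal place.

401.3 kN

(S or R) → R = 160.7 kN.
1) 1.4(116.9) + 1.5(66.1) + 0.6(160.7) = 359.2
2) 1.25(116.9) + 1.75(141.0) + 0.3(28.1) = 146.1 + 246.8 + 8.4 = 401.3
3) 0.9(116.9) - 1.3(28.1) = 105.2 - 36.5 = 68.7
4) 1.4(116.9) = 163.7
5) 1.2(116.9) + 0.7(28.1) + 0.3(141.0) + 0.75(66.1) = 251.8
Combination 2 governs: V_u = 401.3 kN.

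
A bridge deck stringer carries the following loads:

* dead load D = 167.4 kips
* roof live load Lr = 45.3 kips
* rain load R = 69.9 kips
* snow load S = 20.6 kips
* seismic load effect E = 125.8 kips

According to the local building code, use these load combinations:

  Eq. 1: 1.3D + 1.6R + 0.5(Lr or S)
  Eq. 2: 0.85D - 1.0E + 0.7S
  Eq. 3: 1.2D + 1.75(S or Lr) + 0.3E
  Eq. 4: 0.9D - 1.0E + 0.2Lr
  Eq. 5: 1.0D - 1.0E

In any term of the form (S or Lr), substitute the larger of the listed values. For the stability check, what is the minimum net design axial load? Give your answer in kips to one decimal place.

(Lr or S) → Lr = 45.3 kips; (S or Lr) → Lr = 45.3 kips.
Eq. 1: 1.3(167.4) + 1.6(69.9) + 0.5(45.3) = 217.6 + 111.8 + 22.7 = 352.1
Eq. 2: 0.85(167.4) - 1.0(125.8) + 0.7(20.6) = 142.3 - 125.8 + 14.4 = 30.9
Eq. 3: 1.2(167.4) + 1.75(45.3) + 0.3(125.8) = 200.9 + 79.3 + 37.7 = 317.9
Eq. 4: 0.9(167.4) - 1.0(125.8) + 0.2(45.3) = 33.9
Eq. 5: 1.0(167.4) - 1.0(125.8) = 167.4 - 125.8 = 41.6
Combination 2 gives the minimum: 30.9 kips.

30.9 kips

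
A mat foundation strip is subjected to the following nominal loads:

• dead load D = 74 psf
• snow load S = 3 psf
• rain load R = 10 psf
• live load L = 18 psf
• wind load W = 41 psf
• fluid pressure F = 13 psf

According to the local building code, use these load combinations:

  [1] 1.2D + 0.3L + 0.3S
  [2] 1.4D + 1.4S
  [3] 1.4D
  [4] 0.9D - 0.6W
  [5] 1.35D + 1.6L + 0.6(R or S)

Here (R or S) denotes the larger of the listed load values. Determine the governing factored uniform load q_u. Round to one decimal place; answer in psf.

(R or S) → R = 10 psf.
[1] 1.2(74) + 0.3(18) + 0.3(3) = 95.1
[2] 1.4(74) + 1.4(3) = 107.8
[3] 1.4(74) = 103.6
[4] 0.9(74) - 0.6(41) = 42.0
[5] 1.35(74) + 1.6(18) + 0.6(10) = 134.7
Combination 5 governs: q_u = 134.7 psf.

134.7 psf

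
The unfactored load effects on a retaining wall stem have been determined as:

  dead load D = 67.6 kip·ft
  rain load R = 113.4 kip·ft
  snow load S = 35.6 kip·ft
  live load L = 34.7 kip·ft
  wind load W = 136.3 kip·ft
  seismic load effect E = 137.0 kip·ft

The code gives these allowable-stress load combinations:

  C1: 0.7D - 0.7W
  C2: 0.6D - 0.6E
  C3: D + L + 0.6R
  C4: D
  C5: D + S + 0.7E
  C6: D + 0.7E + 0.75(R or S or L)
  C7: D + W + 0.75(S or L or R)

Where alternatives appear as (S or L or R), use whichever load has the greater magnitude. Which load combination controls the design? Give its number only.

(R or S or L) → R = 113.4 kip·ft; (S or L or R) → R = 113.4 kip·ft.
C1: 0.7(67.6) - 0.7(136.3) = -48.1
C2: 0.6(67.6) - 0.6(137.0) = -41.6
C3: 1.0(67.6) + 1.0(34.7) + 0.6(113.4) = 170.3
C4: 1.0(67.6) = 67.6
C5: 1.0(67.6) + 1.0(35.6) + 0.7(137.0) = 199.1
C6: 1.0(67.6) + 0.7(137.0) + 0.75(113.4) = 248.6
C7: 1.0(67.6) + 1.0(136.3) + 0.75(113.4) = 289.0
The largest value is 289.0 kip·ft from combination 7.

Combination 7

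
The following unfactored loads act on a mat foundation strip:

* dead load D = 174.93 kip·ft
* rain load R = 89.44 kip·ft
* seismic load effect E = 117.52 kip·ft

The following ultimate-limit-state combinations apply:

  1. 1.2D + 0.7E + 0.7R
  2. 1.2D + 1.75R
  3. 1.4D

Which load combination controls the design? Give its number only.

Combination 2

1. 1.2(174.93) + 0.7(117.52) + 0.7(89.44) = 209.92 + 82.26 + 62.61 = 354.79
2. 1.2(174.93) + 1.75(89.44) = 209.92 + 156.52 = 366.44
3. 1.4(174.93) = 244.90
The largest value is 366.44 kip·ft from combination 2.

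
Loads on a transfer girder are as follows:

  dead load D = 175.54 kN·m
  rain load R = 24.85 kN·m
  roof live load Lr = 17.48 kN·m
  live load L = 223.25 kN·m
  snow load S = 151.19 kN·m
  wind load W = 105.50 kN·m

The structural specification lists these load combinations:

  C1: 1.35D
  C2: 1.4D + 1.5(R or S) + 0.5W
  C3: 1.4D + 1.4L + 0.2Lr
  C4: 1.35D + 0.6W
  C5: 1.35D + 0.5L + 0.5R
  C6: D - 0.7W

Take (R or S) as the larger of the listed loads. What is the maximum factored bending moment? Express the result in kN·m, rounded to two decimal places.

(R or S) → S = 151.19 kN·m.
C1: 1.35(175.54) = 236.98
C2: 1.4(175.54) + 1.5(151.19) + 0.5(105.50) = 525.29
C3: 1.4(175.54) + 1.4(223.25) + 0.2(17.48) = 561.80
C4: 1.35(175.54) + 0.6(105.50) = 236.98 + 63.30 = 300.28
C5: 1.35(175.54) + 0.5(223.25) + 0.5(24.85) = 361.03
C6: 1.0(175.54) - 0.7(105.50) = 175.54 - 73.85 = 101.69
Combination 3 governs: M_u = 561.80 kN·m.

561.80 kN·m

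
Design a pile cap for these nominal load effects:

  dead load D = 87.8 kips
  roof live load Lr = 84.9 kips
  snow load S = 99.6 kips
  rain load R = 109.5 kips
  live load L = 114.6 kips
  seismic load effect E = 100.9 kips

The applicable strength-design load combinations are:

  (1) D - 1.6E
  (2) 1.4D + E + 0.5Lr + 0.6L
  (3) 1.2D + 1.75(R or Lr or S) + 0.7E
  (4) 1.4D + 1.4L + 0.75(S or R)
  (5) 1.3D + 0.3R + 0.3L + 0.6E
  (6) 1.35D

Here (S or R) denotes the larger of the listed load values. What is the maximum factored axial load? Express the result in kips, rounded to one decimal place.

367.6 kips

(R or Lr or S) → R = 109.5 kips; (S or R) → R = 109.5 kips.
(1) 1.0(87.8) - 1.6(100.9) = -73.6
(2) 1.4(87.8) + 1.0(100.9) + 0.5(84.9) + 0.6(114.6) = 335.0
(3) 1.2(87.8) + 1.75(109.5) + 0.7(100.9) = 367.6
(4) 1.4(87.8) + 1.4(114.6) + 0.75(109.5) = 365.5
(5) 1.3(87.8) + 0.3(109.5) + 0.3(114.6) + 0.6(100.9) = 241.9
(6) 1.35(87.8) = 118.5
The controlling combination is 3, giving 367.6 kips.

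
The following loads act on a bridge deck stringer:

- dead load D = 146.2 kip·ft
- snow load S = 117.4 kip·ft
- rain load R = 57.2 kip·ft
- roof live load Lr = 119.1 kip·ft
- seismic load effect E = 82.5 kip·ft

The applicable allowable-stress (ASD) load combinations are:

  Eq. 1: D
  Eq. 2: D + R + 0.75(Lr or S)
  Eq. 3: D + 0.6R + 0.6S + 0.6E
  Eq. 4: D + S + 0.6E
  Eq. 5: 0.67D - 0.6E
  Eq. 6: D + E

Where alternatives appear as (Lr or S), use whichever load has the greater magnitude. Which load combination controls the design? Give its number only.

Combination 4

(Lr or S) → Lr = 119.1 kip·ft.
Eq. 1: 1.0(146.2) = 146.2
Eq. 2: 1.0(146.2) + 1.0(57.2) + 0.75(119.1) = 146.2 + 57.2 + 89.3 = 292.7
Eq. 3: 1.0(146.2) + 0.6(57.2) + 0.6(117.4) + 0.6(82.5) = 300.5
Eq. 4: 1.0(146.2) + 1.0(117.4) + 0.6(82.5) = 146.2 + 117.4 + 49.5 = 313.1
Eq. 5: 0.67(146.2) - 0.6(82.5) = 98.0 - 49.5 = 48.5
Eq. 6: 1.0(146.2) + 1.0(82.5) = 146.2 + 82.5 = 228.7
The largest value is 313.1 kip·ft from combination 4.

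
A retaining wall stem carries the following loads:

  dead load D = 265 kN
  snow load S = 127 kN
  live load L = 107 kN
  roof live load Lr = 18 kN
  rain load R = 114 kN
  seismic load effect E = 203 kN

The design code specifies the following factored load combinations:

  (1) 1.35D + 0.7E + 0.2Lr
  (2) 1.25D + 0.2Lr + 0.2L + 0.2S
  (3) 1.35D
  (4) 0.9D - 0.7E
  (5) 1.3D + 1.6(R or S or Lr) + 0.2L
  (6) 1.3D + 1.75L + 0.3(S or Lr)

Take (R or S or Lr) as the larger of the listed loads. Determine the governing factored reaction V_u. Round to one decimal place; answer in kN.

569.9 kN

(R or S or Lr) → S = 127 kN; (S or Lr) → S = 127 kN.
(1) 1.35(265) + 0.7(203) + 0.2(18) = 503.5
(2) 1.25(265) + 0.2(18) + 0.2(107) + 0.2(127) = 381.7
(3) 1.35(265) = 357.8
(4) 0.9(265) - 0.7(203) = 96.4
(5) 1.3(265) + 1.6(127) + 0.2(107) = 569.1
(6) 1.3(265) + 1.75(107) + 0.3(127) = 569.9
Maximum is from combination 6.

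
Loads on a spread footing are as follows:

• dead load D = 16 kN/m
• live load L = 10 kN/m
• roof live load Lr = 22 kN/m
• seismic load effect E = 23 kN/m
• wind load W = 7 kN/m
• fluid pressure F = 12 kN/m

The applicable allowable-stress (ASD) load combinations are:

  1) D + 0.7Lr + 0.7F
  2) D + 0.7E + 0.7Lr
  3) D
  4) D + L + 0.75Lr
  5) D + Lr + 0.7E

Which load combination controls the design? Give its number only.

Combination 5

1) 1.0(16) + 0.7(22) + 0.7(12) = 16.00 + 15.40 + 8.40 = 39.80
2) 1.0(16) + 0.7(23) + 0.7(22) = 16.00 + 16.10 + 15.40 = 47.50
3) 1.0(16) = 16.00
4) 1.0(16) + 1.0(10) + 0.75(22) = 16.00 + 10.00 + 16.50 = 42.50
5) 1.0(16) + 1.0(22) + 0.7(23) = 16.00 + 22.00 + 16.10 = 54.10
The largest value is 54.10 kN/m from combination 5.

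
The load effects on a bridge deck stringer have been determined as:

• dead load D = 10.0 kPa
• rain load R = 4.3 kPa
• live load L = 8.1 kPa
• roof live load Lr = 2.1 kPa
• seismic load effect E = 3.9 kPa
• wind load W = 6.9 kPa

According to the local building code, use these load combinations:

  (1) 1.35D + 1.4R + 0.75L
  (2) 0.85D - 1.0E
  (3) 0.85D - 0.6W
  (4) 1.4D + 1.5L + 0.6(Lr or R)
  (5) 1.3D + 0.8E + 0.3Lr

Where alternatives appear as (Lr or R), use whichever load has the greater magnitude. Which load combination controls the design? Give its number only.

(Lr or R) → R = 4.3 kPa.
(1) 1.35(10.0) + 1.4(4.3) + 0.75(8.1) = 13.5 + 6.0 + 6.1 = 25.6
(2) 0.85(10.0) - 1.0(3.9) = 8.5 - 3.9 = 4.6
(3) 0.85(10.0) - 0.6(6.9) = 8.5 - 4.1 = 4.4
(4) 1.4(10.0) + 1.5(8.1) + 0.6(4.3) = 28.7
(5) 1.3(10.0) + 0.8(3.9) + 0.3(2.1) = 16.8
The largest value is 28.7 kPa from combination 4.

Combination 4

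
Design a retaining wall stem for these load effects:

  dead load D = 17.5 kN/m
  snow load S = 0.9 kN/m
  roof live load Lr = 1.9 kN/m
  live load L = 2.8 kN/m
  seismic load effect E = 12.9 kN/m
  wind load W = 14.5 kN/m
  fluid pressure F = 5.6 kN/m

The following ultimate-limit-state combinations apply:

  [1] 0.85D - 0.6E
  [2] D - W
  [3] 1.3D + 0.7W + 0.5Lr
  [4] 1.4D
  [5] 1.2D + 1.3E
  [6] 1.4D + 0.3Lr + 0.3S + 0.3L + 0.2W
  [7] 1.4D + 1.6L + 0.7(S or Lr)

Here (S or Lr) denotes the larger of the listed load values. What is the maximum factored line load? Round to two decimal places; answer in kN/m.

(S or Lr) → Lr = 1.9 kN/m.
[1] 0.85(17.5) - 0.6(12.9) = 14.88 - 7.74 = 7.14
[2] 1.0(17.5) - 1.0(14.5) = 17.50 - 14.50 = 3.00
[3] 1.3(17.5) + 0.7(14.5) + 0.5(1.9) = 22.75 + 10.15 + 0.95 = 33.85
[4] 1.4(17.5) = 24.50
[5] 1.2(17.5) + 1.3(12.9) = 21.00 + 16.77 = 37.77
[6] 1.4(17.5) + 0.3(1.9) + 0.3(0.9) + 0.3(2.8) + 0.2(14.5) = 24.50 + 0.57 + 0.27 + 0.84 + 2.90 = 29.08
[7] 1.4(17.5) + 1.6(2.8) + 0.7(1.9) = 24.50 + 4.48 + 1.33 = 30.31
Combination 5 governs: w_u = 37.77 kN/m.

37.77 kN/m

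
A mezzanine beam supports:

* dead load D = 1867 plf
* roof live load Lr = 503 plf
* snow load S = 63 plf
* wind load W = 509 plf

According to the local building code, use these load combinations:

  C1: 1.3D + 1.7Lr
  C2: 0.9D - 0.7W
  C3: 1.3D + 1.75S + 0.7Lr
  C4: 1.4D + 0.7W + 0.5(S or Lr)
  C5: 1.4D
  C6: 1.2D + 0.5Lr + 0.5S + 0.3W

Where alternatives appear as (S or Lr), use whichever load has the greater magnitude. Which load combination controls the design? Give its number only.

Combination 1

(S or Lr) → Lr = 503 plf.
C1: 1.3(1867) + 1.7(503) = 3282.20
C2: 0.9(1867) - 0.7(509) = 1324.00
C3: 1.3(1867) + 1.75(63) + 0.7(503) = 2889.45
C4: 1.4(1867) + 0.7(509) + 0.5(503) = 3221.60
C5: 1.4(1867) = 2613.80
C6: 1.2(1867) + 0.5(503) + 0.5(63) + 0.3(509) = 2676.10
The largest value is 3282.20 plf from combination 1.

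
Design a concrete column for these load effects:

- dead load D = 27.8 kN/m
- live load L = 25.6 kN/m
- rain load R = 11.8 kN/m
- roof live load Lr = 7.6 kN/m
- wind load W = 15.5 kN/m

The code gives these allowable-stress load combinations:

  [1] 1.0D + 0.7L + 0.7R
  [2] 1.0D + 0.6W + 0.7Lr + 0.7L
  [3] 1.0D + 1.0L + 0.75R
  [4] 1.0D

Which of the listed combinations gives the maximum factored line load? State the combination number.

[1] 1.0(27.8) + 0.7(25.6) + 0.7(11.8) = 27.8 + 17.9 + 8.3 = 54.0
[2] 1.0(27.8) + 0.6(15.5) + 0.7(7.6) + 0.7(25.6) = 27.8 + 9.3 + 5.3 + 17.9 = 60.3
[3] 1.0(27.8) + 1.0(25.6) + 0.75(11.8) = 27.8 + 25.6 + 8.9 = 62.3
[4] 1.0(27.8) = 27.8
The largest value is 62.3 kN/m from combination 3.

Combination 3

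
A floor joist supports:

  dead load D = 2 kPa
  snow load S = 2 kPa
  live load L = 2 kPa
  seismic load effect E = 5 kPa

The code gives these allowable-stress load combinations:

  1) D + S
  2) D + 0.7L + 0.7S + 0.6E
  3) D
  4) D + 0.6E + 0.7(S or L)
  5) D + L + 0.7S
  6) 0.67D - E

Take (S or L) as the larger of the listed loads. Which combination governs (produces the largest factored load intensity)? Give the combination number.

(S or L) → S = 2 kPa.
1) 1.0(2) + 1.0(2) = 2.00 + 2.00 = 4.00
2) 1.0(2) + 0.7(2) + 0.7(2) + 0.6(5) = 2.00 + 1.40 + 1.40 + 3.00 = 7.80
3) 1.0(2) = 2.00
4) 1.0(2) + 0.6(5) + 0.7(2) = 2.00 + 3.00 + 1.40 = 6.40
5) 1.0(2) + 1.0(2) + 0.7(2) = 2.00 + 2.00 + 1.40 = 5.40
6) 0.67(2) - 1.0(5) = 1.34 - 5.00 = -3.66
The largest value is 7.80 kPa from combination 2.

Combination 2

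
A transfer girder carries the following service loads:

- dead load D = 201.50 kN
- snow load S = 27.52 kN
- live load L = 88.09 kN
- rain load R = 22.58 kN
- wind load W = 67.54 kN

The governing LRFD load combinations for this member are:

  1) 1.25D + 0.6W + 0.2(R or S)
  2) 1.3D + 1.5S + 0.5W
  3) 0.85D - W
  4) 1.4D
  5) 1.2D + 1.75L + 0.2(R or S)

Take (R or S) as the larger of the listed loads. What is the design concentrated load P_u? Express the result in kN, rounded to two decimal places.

(R or S) → S = 27.52 kN.
1) 1.25(201.50) + 0.6(67.54) + 0.2(27.52) = 251.88 + 40.52 + 5.50 = 297.90
2) 1.3(201.50) + 1.5(27.52) + 0.5(67.54) = 261.95 + 41.28 + 33.77 = 337.00
3) 0.85(201.50) - 1.0(67.54) = 171.28 - 67.54 = 103.74
4) 1.4(201.50) = 282.10
5) 1.2(201.50) + 1.75(88.09) + 0.2(27.52) = 241.80 + 154.16 + 5.50 = 401.46
The controlling combination is 5, giving 401.46 kN.

401.46 kN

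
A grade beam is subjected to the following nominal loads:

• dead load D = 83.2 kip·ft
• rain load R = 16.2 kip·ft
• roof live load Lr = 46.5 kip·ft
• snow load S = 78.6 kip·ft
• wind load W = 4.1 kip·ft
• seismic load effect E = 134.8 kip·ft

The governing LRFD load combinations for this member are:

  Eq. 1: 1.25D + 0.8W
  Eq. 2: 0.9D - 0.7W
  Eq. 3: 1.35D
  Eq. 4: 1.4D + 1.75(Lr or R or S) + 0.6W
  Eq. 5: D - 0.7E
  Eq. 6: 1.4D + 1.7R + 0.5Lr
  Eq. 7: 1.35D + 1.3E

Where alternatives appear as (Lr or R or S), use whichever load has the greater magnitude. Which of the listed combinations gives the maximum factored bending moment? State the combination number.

(Lr or R or S) → S = 78.6 kip·ft.
Eq. 1: 1.25(83.2) + 0.8(4.1) = 104.00 + 3.28 = 107.28
Eq. 2: 0.9(83.2) - 0.7(4.1) = 74.88 - 2.87 = 72.01
Eq. 3: 1.35(83.2) = 112.32
Eq. 4: 1.4(83.2) + 1.75(78.6) + 0.6(4.1) = 116.48 + 137.55 + 2.46 = 256.49
Eq. 5: 1.0(83.2) - 0.7(134.8) = 83.20 - 94.36 = -11.16
Eq. 6: 1.4(83.2) + 1.7(16.2) + 0.5(46.5) = 116.48 + 27.54 + 23.25 = 167.27
Eq. 7: 1.35(83.2) + 1.3(134.8) = 112.32 + 175.24 = 287.56
The largest value is 287.56 kip·ft from combination 7.

Combination 7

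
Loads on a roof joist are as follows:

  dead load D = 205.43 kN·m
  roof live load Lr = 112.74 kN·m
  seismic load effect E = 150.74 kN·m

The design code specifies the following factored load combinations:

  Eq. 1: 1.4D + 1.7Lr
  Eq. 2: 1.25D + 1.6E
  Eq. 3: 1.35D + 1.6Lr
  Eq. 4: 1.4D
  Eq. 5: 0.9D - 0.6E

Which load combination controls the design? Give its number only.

Eq. 1: 1.4(205.43) + 1.7(112.74) = 287.60 + 191.66 = 479.26
Eq. 2: 1.25(205.43) + 1.6(150.74) = 256.79 + 241.18 = 497.97
Eq. 3: 1.35(205.43) + 1.6(112.74) = 277.33 + 180.38 = 457.71
Eq. 4: 1.4(205.43) = 287.60
Eq. 5: 0.9(205.43) - 0.6(150.74) = 94.44
The largest value is 497.97 kN·m from combination 2.

Combination 2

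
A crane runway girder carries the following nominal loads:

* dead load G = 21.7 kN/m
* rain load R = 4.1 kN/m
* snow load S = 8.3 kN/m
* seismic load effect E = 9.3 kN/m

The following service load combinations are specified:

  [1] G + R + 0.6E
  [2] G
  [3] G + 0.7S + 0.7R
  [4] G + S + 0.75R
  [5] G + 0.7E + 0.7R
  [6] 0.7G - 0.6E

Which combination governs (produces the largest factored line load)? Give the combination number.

Combination 4

[1] 1.0(21.7) + 1.0(4.1) + 0.6(9.3) = 21.7 + 4.1 + 5.6 = 31.4
[2] 1.0(21.7) = 21.7
[3] 1.0(21.7) + 0.7(8.3) + 0.7(4.1) = 21.7 + 5.8 + 2.9 = 30.4
[4] 1.0(21.7) + 1.0(8.3) + 0.75(4.1) = 21.7 + 8.3 + 3.1 = 33.1
[5] 1.0(21.7) + 0.7(9.3) + 0.7(4.1) = 21.7 + 6.5 + 2.9 = 31.1
[6] 0.7(21.7) - 0.6(9.3) = 15.2 - 5.6 = 9.6
The largest value is 33.1 kN/m from combination 4.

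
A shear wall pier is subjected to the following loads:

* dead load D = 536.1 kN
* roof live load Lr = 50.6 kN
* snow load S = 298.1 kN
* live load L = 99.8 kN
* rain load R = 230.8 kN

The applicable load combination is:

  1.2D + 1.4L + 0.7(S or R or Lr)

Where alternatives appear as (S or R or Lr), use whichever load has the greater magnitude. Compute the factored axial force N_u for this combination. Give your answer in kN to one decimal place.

(S or R or Lr) → S = 298.1 kN.
1.2(536.1) + 1.4(99.8) + 0.7(298.1) = 643.3 + 139.7 + 208.7 = 991.7
N_u = 991.7 kN.

991.7 kN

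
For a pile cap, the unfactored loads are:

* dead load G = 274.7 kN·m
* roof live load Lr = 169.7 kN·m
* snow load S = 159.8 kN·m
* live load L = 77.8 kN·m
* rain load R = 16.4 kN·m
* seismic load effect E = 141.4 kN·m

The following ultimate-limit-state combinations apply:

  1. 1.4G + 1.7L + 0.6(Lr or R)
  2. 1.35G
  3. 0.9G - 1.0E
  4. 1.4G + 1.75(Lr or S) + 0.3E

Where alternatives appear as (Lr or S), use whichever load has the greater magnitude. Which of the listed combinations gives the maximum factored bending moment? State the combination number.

(Lr or R) → Lr = 169.7 kN·m; (Lr or S) → Lr = 169.7 kN·m.
1. 1.4(274.7) + 1.7(77.8) + 0.6(169.7) = 384.6 + 132.3 + 101.8 = 618.7
2. 1.35(274.7) = 370.8
3. 0.9(274.7) - 1.0(141.4) = 247.2 - 141.4 = 105.8
4. 1.4(274.7) + 1.75(169.7) + 0.3(141.4) = 384.6 + 297.0 + 42.4 = 724.0
The largest value is 724.0 kN·m from combination 4.

Combination 4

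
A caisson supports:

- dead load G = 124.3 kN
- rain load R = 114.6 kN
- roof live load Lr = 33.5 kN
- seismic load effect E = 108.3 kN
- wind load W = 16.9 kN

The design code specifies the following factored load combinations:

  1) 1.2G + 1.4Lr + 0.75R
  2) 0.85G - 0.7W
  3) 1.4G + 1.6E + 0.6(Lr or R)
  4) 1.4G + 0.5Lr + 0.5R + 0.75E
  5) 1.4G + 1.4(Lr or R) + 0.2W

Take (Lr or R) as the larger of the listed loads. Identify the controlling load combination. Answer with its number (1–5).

(Lr or R) → R = 114.6 kN.
1) 1.2(124.3) + 1.4(33.5) + 0.75(114.6) = 149.16 + 46.90 + 85.95 = 282.01
2) 0.85(124.3) - 0.7(16.9) = 105.66 - 11.83 = 93.83
3) 1.4(124.3) + 1.6(108.3) + 0.6(114.6) = 174.02 + 173.28 + 68.76 = 416.06
4) 1.4(124.3) + 0.5(33.5) + 0.5(114.6) + 0.75(108.3) = 174.02 + 16.75 + 57.30 + 81.23 = 329.30
5) 1.4(124.3) + 1.4(114.6) + 0.2(16.9) = 174.02 + 160.44 + 3.38 = 337.84
The largest value is 416.06 kN from combination 3.

Combination 3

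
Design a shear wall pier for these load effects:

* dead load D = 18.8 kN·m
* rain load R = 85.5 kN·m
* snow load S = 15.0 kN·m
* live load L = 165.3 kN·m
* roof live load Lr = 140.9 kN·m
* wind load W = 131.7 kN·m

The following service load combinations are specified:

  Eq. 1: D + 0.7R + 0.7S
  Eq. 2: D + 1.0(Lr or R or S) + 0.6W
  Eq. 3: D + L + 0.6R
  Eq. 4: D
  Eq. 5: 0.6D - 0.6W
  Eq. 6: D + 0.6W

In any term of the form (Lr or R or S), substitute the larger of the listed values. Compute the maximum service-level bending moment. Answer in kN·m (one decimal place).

(Lr or R or S) → Lr = 140.9 kN·m.
Eq. 1: 1.0(18.8) + 0.7(85.5) + 0.7(15.0) = 89.2
Eq. 2: 1.0(18.8) + 1.0(140.9) + 0.6(131.7) = 238.7
Eq. 3: 1.0(18.8) + 1.0(165.3) + 0.6(85.5) = 235.4
Eq. 4: 1.0(18.8) = 18.8
Eq. 5: 0.6(18.8) - 0.6(131.7) = -67.7
Eq. 6: 1.0(18.8) + 0.6(131.7) = 97.8
Combination 2 governs: M = 238.7 kN·m.

238.7 kN·m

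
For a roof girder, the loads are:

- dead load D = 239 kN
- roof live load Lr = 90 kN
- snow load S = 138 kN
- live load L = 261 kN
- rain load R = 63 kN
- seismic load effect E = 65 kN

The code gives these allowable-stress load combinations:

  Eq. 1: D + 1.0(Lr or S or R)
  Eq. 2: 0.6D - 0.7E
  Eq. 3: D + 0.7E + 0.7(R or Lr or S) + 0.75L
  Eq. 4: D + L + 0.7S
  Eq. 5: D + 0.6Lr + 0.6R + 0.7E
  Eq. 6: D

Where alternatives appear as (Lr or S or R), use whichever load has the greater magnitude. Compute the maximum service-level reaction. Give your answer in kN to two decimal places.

596.60 kN

(Lr or S or R) → S = 138 kN; (R or Lr or S) → S = 138 kN.
Eq. 1: 1.0(239) + 1.0(138) = 239.00 + 138.00 = 377.00
Eq. 2: 0.6(239) - 0.7(65) = 143.40 - 45.50 = 97.90
Eq. 3: 1.0(239) + 0.7(65) + 0.7(138) + 0.75(261) = 239.00 + 45.50 + 96.60 + 195.75 = 576.85
Eq. 4: 1.0(239) + 1.0(261) + 0.7(138) = 239.00 + 261.00 + 96.60 = 596.60
Eq. 5: 1.0(239) + 0.6(90) + 0.6(63) + 0.7(65) = 239.00 + 54.00 + 37.80 + 45.50 = 376.30
Eq. 6: 1.0(239) = 239.00
Maximum is from combination 4.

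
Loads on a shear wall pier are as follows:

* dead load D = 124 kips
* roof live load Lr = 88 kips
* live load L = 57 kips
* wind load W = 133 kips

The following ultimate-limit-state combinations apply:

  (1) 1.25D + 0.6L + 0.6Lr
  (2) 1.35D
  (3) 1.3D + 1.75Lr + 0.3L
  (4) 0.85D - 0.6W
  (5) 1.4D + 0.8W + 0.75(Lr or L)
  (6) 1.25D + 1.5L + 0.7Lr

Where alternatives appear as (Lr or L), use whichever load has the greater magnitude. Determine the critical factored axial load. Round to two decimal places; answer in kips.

346.00 kips

(Lr or L) → Lr = 88 kips.
(1) 1.25(124) + 0.6(57) + 0.6(88) = 242.00
(2) 1.35(124) = 167.40
(3) 1.3(124) + 1.75(88) + 0.3(57) = 332.30
(4) 0.85(124) - 0.6(133) = 25.60
(5) 1.4(124) + 0.8(133) + 0.75(88) = 346.00
(6) 1.25(124) + 1.5(57) + 0.7(88) = 302.10
Maximum is from combination 5.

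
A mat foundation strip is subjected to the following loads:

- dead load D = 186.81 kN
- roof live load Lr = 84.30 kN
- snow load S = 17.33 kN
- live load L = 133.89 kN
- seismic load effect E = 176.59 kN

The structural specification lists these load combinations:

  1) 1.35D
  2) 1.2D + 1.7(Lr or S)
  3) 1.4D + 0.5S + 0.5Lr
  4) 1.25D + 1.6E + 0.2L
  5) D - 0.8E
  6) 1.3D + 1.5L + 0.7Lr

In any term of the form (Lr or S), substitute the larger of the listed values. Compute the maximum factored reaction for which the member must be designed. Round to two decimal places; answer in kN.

(Lr or S) → Lr = 84.30 kN.
1) 1.35(186.81) = 252.19
2) 1.2(186.81) + 1.7(84.30) = 224.17 + 143.31 = 367.48
3) 1.4(186.81) + 0.5(17.33) + 0.5(84.30) = 261.53 + 8.67 + 42.15 = 312.35
4) 1.25(186.81) + 1.6(176.59) + 0.2(133.89) = 233.51 + 282.54 + 26.78 = 542.83
5) 1.0(186.81) - 0.8(176.59) = 186.81 - 141.27 = 45.54
6) 1.3(186.81) + 1.5(133.89) + 0.7(84.30) = 242.85 + 200.84 + 59.01 = 502.70
The controlling combination is 4, giving 542.83 kN.

542.83 kN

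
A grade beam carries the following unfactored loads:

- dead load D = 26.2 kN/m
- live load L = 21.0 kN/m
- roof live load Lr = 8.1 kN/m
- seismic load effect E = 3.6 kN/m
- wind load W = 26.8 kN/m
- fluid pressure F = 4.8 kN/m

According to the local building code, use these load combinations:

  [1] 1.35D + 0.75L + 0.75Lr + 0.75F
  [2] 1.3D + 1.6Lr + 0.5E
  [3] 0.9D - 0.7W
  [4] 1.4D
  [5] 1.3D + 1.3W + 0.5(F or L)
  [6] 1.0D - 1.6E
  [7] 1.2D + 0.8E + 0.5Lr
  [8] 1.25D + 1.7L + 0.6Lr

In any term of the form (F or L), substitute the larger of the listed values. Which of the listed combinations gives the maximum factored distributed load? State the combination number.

(F or L) → L = 21.0 kN/m.
[1] 1.35(26.2) + 0.75(21.0) + 0.75(8.1) + 0.75(4.8) = 35.37 + 15.75 + 6.08 + 3.60 = 60.80
[2] 1.3(26.2) + 1.6(8.1) + 0.5(3.6) = 34.06 + 12.96 + 1.80 = 48.82
[3] 0.9(26.2) - 0.7(26.8) = 23.58 - 18.76 = 4.82
[4] 1.4(26.2) = 36.68
[5] 1.3(26.2) + 1.3(26.8) + 0.5(21.0) = 34.06 + 34.84 + 10.50 = 79.40
[6] 1.0(26.2) - 1.6(3.6) = 26.20 - 5.76 = 20.44
[7] 1.2(26.2) + 0.8(3.6) + 0.5(8.1) = 31.44 + 2.88 + 4.05 = 38.37
[8] 1.25(26.2) + 1.7(21.0) + 0.6(8.1) = 32.75 + 35.70 + 4.86 = 73.31
The largest value is 79.40 kN/m from combination 5.

Combination 5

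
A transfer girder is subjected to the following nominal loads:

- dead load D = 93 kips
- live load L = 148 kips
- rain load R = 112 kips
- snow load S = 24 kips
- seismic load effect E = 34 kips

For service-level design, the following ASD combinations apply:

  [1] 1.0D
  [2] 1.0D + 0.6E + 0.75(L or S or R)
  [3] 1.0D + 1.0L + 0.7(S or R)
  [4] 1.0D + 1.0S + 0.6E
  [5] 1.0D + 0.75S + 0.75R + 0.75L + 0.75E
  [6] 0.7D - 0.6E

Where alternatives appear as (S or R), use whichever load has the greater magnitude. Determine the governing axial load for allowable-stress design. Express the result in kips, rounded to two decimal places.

(L or S or R) → L = 148 kips; (S or R) → R = 112 kips.
[1] 1.0(93) = 93.00
[2] 1.0(93) + 0.6(34) + 0.75(148) = 93.00 + 20.40 + 111.00 = 224.40
[3] 1.0(93) + 1.0(148) + 0.7(112) = 93.00 + 148.00 + 78.40 = 319.40
[4] 1.0(93) + 1.0(24) + 0.6(34) = 93.00 + 24.00 + 20.40 = 137.40
[5] 1.0(93) + 0.75(24) + 0.75(112) + 0.75(148) + 0.75(34) = 93.00 + 18.00 + 84.00 + 111.00 + 25.50 = 331.50
[6] 0.7(93) - 0.6(34) = 65.10 - 20.40 = 44.70
Maximum is from combination 5.

331.50 kips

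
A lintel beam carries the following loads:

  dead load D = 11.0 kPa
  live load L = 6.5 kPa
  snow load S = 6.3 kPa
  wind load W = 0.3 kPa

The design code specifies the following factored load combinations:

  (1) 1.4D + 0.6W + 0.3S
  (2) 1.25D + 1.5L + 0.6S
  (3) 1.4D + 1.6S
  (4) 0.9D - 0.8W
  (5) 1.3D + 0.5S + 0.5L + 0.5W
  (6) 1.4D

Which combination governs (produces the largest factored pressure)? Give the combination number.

(1) 1.4(11.0) + 0.6(0.3) + 0.3(6.3) = 15.4 + 0.2 + 1.9 = 17.5
(2) 1.25(11.0) + 1.5(6.5) + 0.6(6.3) = 27.3
(3) 1.4(11.0) + 1.6(6.3) = 15.4 + 10.1 = 25.5
(4) 0.9(11.0) - 0.8(0.3) = 9.9 - 0.2 = 9.7
(5) 1.3(11.0) + 0.5(6.3) + 0.5(6.5) + 0.5(0.3) = 20.9
(6) 1.4(11.0) = 15.4
The largest value is 27.3 kPa from combination 2.

Combination 2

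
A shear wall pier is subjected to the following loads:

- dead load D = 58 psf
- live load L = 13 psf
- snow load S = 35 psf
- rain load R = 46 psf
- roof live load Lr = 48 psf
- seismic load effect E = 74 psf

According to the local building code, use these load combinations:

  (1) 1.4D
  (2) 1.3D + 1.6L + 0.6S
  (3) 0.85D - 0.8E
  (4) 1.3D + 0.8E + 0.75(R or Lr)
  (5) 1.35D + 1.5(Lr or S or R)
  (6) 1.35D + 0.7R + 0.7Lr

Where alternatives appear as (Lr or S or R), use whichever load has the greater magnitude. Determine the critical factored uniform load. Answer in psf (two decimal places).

(R or Lr) → Lr = 48 psf; (Lr or S or R) → Lr = 48 psf.
(1) 1.4(58) = 81.20
(2) 1.3(58) + 1.6(13) + 0.6(35) = 75.40 + 20.80 + 21.00 = 117.20
(3) 0.85(58) - 0.8(74) = 49.30 - 59.20 = -9.90
(4) 1.3(58) + 0.8(74) + 0.75(48) = 75.40 + 59.20 + 36.00 = 170.60
(5) 1.35(58) + 1.5(48) = 78.30 + 72.00 = 150.30
(6) 1.35(58) + 0.7(46) + 0.7(48) = 78.30 + 32.20 + 33.60 = 144.10
Combination 4 governs: q_u = 170.60 psf.

170.60 psf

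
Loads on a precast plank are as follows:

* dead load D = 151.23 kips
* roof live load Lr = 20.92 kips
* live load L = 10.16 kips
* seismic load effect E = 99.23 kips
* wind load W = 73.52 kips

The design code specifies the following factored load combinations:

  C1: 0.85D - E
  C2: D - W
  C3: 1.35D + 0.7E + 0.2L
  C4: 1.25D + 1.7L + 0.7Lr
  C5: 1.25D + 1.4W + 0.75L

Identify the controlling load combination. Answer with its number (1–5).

Combination 5

C1: 0.85(151.23) - 1.0(99.23) = 29.32
C2: 1.0(151.23) - 1.0(73.52) = 77.71
C3: 1.35(151.23) + 0.7(99.23) + 0.2(10.16) = 275.65
C4: 1.25(151.23) + 1.7(10.16) + 0.7(20.92) = 220.95
C5: 1.25(151.23) + 1.4(73.52) + 0.75(10.16) = 299.59
The largest value is 299.59 kips from combination 5.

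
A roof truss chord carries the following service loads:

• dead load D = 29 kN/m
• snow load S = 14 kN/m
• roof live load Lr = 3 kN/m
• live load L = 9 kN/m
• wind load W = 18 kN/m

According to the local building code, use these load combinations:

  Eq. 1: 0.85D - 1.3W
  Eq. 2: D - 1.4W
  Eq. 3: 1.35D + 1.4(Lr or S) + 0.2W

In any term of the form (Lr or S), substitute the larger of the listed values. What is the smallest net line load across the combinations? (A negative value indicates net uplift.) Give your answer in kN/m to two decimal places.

(Lr or S) → S = 14 kN/m.
Eq. 1: 0.85(29) - 1.3(18) = 24.65 - 23.40 = 1.25
Eq. 2: 1.0(29) - 1.4(18) = 29.00 - 25.20 = 3.80
Eq. 3: 1.35(29) + 1.4(14) + 0.2(18) = 39.15 + 19.60 + 3.60 = 62.35
Combination 1 gives the minimum: 1.25 kN/m.

1.25 kN/m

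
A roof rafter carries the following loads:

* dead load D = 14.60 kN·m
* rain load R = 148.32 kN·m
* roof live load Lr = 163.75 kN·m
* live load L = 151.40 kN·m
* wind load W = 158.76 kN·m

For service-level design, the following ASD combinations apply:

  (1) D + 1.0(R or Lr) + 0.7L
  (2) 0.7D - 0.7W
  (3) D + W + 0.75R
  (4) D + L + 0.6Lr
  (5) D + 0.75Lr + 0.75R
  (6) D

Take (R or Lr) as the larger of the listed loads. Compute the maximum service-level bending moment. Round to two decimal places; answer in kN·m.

(R or Lr) → Lr = 163.75 kN·m.
(1) 1.0(14.60) + 1.0(163.75) + 0.7(151.40) = 14.60 + 163.75 + 105.98 = 284.33
(2) 0.7(14.60) - 0.7(158.76) = 10.22 - 111.13 = -100.91
(3) 1.0(14.60) + 1.0(158.76) + 0.75(148.32) = 14.60 + 158.76 + 111.24 = 284.60
(4) 1.0(14.60) + 1.0(151.40) + 0.6(163.75) = 14.60 + 151.40 + 98.25 = 264.25
(5) 1.0(14.60) + 0.75(163.75) + 0.75(148.32) = 14.60 + 122.81 + 111.24 = 248.65
(6) 1.0(14.60) = 14.60
Maximum is from combination 3.

284.60 kN·m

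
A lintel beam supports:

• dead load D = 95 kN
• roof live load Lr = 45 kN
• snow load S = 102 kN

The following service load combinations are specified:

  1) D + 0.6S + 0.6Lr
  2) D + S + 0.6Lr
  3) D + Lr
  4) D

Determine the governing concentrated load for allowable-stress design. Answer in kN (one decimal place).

1) 1.0(95) + 0.6(102) + 0.6(45) = 183.2
2) 1.0(95) + 1.0(102) + 0.6(45) = 224.0
3) 1.0(95) + 1.0(45) = 140.0
4) 1.0(95) = 95.0
Maximum is from combination 2.

224.0 kN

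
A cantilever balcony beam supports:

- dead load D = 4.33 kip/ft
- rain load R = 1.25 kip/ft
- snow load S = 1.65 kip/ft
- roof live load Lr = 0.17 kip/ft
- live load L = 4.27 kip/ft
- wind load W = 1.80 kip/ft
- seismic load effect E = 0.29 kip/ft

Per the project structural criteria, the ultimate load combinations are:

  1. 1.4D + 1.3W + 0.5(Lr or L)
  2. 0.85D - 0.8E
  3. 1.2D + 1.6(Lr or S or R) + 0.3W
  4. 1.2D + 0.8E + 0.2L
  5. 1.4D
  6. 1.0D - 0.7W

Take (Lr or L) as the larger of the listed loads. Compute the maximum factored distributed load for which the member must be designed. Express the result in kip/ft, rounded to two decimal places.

(Lr or L) → L = 4.27 kip/ft; (Lr or S or R) → S = 1.65 kip/ft.
1. 1.4(4.33) + 1.3(1.80) + 0.5(4.27) = 10.54
2. 0.85(4.33) - 0.8(0.29) = 3.45
3. 1.2(4.33) + 1.6(1.65) + 0.3(1.80) = 8.38
4. 1.2(4.33) + 0.8(0.29) + 0.2(4.27) = 6.28
5. 1.4(4.33) = 6.06
6. 1.0(4.33) - 0.7(1.80) = 3.07
Maximum is from combination 1.

10.54 kip/ft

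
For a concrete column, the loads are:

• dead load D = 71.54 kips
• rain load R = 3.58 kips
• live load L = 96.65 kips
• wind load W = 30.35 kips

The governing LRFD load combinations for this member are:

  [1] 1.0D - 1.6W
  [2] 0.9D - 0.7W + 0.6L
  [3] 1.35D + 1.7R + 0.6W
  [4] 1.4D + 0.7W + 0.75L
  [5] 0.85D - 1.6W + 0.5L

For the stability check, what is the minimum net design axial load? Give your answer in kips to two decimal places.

[1] 1.0(71.54) - 1.6(30.35) = 71.54 - 48.56 = 22.98
[2] 0.9(71.54) - 0.7(30.35) + 0.6(96.65) = 64.39 - 21.25 + 57.99 = 101.13
[3] 1.35(71.54) + 1.7(3.58) + 0.6(30.35) = 96.58 + 6.09 + 18.21 = 120.88
[4] 1.4(71.54) + 0.7(30.35) + 0.75(96.65) = 193.89
[5] 0.85(71.54) - 1.6(30.35) + 0.5(96.65) = 60.57
Combination 1 gives the minimum: 22.98 kips.

22.98 kips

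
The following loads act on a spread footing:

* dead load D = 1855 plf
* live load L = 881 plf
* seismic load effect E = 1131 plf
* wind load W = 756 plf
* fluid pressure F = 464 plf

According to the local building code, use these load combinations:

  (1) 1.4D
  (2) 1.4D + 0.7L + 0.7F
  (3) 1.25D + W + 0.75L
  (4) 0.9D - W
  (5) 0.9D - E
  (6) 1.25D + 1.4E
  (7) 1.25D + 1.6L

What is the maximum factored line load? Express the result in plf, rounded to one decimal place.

3902.2 plf

(1) 1.4(1855) = 2597.0
(2) 1.4(1855) + 0.7(881) + 0.7(464) = 3538.5
(3) 1.25(1855) + 1.0(756) + 0.75(881) = 3735.5
(4) 0.9(1855) - 1.0(756) = 913.5
(5) 0.9(1855) - 1.0(1131) = 538.5
(6) 1.25(1855) + 1.4(1131) = 3902.2
(7) 1.25(1855) + 1.6(881) = 3728.4
Combination 6 governs: w_u = 3902.2 plf.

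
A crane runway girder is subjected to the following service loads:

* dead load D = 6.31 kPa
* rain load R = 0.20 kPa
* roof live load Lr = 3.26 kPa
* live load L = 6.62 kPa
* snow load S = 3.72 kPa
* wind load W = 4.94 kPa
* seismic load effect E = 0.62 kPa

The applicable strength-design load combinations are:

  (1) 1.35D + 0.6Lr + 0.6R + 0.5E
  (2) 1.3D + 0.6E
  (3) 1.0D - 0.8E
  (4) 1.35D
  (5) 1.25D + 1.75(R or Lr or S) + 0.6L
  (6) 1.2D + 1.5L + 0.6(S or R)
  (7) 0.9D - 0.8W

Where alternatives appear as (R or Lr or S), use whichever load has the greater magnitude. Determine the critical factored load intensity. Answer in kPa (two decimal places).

(R or Lr or S) → S = 3.72 kPa; (S or R) → S = 3.72 kPa.
(1) 1.35(6.31) + 0.6(3.26) + 0.6(0.20) + 0.5(0.62) = 10.90
(2) 1.3(6.31) + 0.6(0.62) = 8.58
(3) 1.0(6.31) - 0.8(0.62) = 6.31 - 0.50 = 5.81
(4) 1.35(6.31) = 8.52
(5) 1.25(6.31) + 1.75(3.72) + 0.6(6.62) = 7.89 + 6.51 + 3.97 = 18.37
(6) 1.2(6.31) + 1.5(6.62) + 0.6(3.72) = 7.57 + 9.93 + 2.23 = 19.73
(7) 0.9(6.31) - 0.8(4.94) = 5.68 - 3.95 = 1.73
The controlling combination is 6, giving 19.73 kPa.

19.73 kPa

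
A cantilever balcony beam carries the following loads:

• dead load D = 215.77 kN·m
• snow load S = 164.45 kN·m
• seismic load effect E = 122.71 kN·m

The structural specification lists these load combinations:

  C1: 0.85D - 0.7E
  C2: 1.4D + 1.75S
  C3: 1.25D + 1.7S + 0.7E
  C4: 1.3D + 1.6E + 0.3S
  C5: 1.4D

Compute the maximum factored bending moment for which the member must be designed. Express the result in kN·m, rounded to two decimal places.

635.17 kN·m

C1: 0.85(215.77) - 0.7(122.71) = 97.51
C2: 1.4(215.77) + 1.75(164.45) = 589.87
C3: 1.25(215.77) + 1.7(164.45) + 0.7(122.71) = 635.17
C4: 1.3(215.77) + 1.6(122.71) + 0.3(164.45) = 526.17
C5: 1.4(215.77) = 302.08
The controlling combination is 3, giving 635.17 kN·m.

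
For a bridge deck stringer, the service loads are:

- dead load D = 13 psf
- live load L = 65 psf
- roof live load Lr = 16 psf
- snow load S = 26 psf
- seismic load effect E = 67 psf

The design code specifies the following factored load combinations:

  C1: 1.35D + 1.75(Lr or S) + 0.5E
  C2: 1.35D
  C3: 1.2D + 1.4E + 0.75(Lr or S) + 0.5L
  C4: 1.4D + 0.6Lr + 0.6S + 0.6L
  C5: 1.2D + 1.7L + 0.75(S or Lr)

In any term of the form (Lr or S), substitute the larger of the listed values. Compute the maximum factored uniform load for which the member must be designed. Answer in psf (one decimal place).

161.4 psf

(Lr or S) → S = 26 psf; (S or Lr) → S = 26 psf.
C1: 1.35(13) + 1.75(26) + 0.5(67) = 17.6 + 45.5 + 33.5 = 96.6
C2: 1.35(13) = 17.6
C3: 1.2(13) + 1.4(67) + 0.75(26) + 0.5(65) = 15.6 + 93.8 + 19.5 + 32.5 = 161.4
C4: 1.4(13) + 0.6(16) + 0.6(26) + 0.6(65) = 18.2 + 9.6 + 15.6 + 39.0 = 82.4
C5: 1.2(13) + 1.7(65) + 0.75(26) = 15.6 + 110.5 + 19.5 = 145.6
Maximum is from combination 3.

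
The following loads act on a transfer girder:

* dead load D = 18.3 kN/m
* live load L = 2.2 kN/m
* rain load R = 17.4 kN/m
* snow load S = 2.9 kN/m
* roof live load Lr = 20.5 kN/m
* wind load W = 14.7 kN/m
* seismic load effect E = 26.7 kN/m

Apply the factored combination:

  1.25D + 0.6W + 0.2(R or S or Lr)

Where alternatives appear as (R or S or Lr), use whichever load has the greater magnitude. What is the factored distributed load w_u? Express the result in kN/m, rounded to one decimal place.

35.8 kN/m

(R or S or Lr) → Lr = 20.5 kN/m.
1.25(18.3) + 0.6(14.7) + 0.2(20.5) = 35.8
w_u = 35.8 kN/m.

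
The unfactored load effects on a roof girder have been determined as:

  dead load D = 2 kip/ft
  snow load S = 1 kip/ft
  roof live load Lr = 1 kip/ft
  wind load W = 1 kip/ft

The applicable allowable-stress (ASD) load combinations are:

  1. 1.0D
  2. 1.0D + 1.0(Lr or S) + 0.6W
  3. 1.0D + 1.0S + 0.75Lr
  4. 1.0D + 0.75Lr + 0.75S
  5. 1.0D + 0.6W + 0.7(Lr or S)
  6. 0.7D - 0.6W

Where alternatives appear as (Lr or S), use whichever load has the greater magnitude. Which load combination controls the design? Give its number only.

(Lr or S) → Lr = 1 kip/ft.
1. 1.0(2) = 2.0
2. 1.0(2) + 1.0(1) + 0.6(1) = 2.0 + 1.0 + 0.6 = 3.6
3. 1.0(2) + 1.0(1) + 0.75(1) = 2.0 + 1.0 + 0.8 = 3.8
4. 1.0(2) + 0.75(1) + 0.75(1) = 3.5
5. 1.0(2) + 0.6(1) + 0.7(1) = 2.0 + 0.6 + 0.7 = 3.3
6. 0.7(2) - 0.6(1) = 1.4 - 0.6 = 0.8
The largest value is 3.8 kip/ft from combination 3.

Combination 3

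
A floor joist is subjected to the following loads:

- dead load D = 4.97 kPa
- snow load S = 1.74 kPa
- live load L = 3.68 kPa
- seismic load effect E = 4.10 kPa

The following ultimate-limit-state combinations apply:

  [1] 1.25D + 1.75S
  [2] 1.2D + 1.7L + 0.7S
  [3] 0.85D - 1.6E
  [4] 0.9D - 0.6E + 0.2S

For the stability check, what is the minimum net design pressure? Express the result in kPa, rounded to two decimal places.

-2.34 kPa

[1] 1.25(4.97) + 1.75(1.74) = 9.26
[2] 1.2(4.97) + 1.7(3.68) + 0.7(1.74) = 13.44
[3] 0.85(4.97) - 1.6(4.10) = -2.34
[4] 0.9(4.97) - 0.6(4.10) + 0.2(1.74) = 2.36
Combination 3 gives the minimum: -2.34 kPa.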